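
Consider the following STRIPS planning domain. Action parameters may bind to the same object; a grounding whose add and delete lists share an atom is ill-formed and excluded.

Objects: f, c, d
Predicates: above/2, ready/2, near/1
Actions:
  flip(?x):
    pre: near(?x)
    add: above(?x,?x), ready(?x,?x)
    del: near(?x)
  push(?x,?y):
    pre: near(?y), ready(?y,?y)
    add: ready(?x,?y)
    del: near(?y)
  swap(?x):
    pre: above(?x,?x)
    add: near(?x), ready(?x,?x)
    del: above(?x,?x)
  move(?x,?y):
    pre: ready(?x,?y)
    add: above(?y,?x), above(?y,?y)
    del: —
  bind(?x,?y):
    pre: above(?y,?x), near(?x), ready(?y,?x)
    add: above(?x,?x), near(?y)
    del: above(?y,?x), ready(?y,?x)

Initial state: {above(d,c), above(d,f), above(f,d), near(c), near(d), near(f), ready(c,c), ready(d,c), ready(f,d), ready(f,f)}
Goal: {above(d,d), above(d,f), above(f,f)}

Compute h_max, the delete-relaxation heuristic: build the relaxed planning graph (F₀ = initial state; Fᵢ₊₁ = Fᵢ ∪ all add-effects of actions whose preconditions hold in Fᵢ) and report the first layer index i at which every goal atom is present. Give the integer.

F0 = init (10 atoms)
F1 = F0 ∪ {above(c,c), above(c,d), above(d,d), above(f,f), ready(c,f), ready(d,d), ready(d,f), ready(f,c)}  (18 atoms)
goal ⊆ F1  ⇒  h_max = 1

1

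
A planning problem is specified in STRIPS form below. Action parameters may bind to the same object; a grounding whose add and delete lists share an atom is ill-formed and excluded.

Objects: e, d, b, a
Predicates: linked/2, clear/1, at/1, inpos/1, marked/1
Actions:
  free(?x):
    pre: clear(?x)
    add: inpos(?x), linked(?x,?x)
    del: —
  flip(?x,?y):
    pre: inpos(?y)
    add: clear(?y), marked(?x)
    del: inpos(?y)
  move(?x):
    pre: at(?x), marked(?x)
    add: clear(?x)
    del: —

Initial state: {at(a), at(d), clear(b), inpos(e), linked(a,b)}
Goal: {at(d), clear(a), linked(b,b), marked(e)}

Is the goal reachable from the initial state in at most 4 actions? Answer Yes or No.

1. free(b)  →  {at(a), at(d), clear(b), inpos(b), inpos(e), linked(a,b), linked(b,b)}
2. flip(e,e)  →  {at(a), at(d), clear(b), clear(e), inpos(b), linked(a,b), linked(b,b), marked(e)}
3. flip(a,b)  →  {at(a), at(d), clear(b), clear(e), linked(a,b), linked(b,b), marked(a), marked(e)}
4. move(a)  →  {at(a), at(d), clear(a), clear(b), clear(e), linked(a,b), linked(b,b), marked(a), marked(e)}
optimal plan length = 4; 4 ≤ 4

Yes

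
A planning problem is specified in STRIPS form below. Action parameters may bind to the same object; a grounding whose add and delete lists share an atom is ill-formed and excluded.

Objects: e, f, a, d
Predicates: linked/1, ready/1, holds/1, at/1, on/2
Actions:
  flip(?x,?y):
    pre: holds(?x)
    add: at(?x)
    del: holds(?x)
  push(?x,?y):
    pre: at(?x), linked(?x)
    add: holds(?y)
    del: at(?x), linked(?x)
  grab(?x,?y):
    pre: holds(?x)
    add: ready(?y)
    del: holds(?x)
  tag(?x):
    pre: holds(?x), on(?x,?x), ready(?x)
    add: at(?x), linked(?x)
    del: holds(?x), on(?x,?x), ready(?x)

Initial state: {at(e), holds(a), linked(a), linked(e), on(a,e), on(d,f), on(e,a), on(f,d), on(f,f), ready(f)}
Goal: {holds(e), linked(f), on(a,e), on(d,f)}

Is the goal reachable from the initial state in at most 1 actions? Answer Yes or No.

No

1. flip(a,e)  →  {at(a), at(e), linked(a), linked(e), on(a,e), on(d,f), on(e,a), on(f,d), on(f,f), ready(f)}
2. push(e,e)  →  {at(a), holds(e), linked(a), on(a,e), on(d,f), on(e,a), on(f,d), on(f,f), ready(f)}
3. push(a,f)  →  {holds(e), holds(f), on(a,e), on(d,f), on(e,a), on(f,d), on(f,f), ready(f)}
4. tag(f)  →  {at(f), holds(e), linked(f), on(a,e), on(d,f), on(e,a), on(f,d)}
optimal plan length = 4; 4 > 1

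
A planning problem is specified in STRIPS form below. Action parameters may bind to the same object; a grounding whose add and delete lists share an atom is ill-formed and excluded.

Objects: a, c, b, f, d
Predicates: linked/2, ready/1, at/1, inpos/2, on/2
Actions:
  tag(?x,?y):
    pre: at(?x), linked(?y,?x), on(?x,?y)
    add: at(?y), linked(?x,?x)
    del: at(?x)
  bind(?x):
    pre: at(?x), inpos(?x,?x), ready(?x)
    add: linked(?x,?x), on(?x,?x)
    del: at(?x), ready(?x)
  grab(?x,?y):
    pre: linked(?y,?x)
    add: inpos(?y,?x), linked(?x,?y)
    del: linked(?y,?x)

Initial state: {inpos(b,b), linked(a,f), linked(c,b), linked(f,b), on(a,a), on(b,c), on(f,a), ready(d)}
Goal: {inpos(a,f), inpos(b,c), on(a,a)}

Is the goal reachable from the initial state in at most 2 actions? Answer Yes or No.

No

1. grab(b,c)  →  {inpos(b,b), inpos(c,b), linked(a,f), linked(b,c), linked(f,b), on(a,a), on(b,c), on(f,a), ready(d)}
2. grab(c,b)  →  {inpos(b,b), inpos(b,c), inpos(c,b), linked(a,f), linked(c,b), linked(f,b), on(a,a), on(b,c), on(f,a), ready(d)}
3. grab(f,a)  →  {inpos(a,f), inpos(b,b), inpos(b,c), inpos(c,b), linked(c,b), linked(f,a), linked(f,b), on(a,a), on(b,c), on(f,a), ready(d)}
optimal plan length = 3; 3 > 2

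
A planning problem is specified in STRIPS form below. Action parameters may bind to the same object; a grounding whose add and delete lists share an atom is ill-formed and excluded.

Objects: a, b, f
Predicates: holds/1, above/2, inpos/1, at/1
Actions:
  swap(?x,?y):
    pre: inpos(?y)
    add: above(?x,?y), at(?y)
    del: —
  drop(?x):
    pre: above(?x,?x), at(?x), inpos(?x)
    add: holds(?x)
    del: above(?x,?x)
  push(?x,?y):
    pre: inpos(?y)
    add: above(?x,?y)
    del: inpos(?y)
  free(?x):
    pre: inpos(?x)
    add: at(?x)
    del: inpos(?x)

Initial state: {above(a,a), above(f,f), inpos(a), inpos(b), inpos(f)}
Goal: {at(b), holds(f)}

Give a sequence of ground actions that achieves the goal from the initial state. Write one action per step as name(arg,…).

1. swap(a,b)  →  {above(a,a), above(a,b), above(f,f), at(b), inpos(a), inpos(b), inpos(f)}
2. swap(a,f)  →  {above(a,a), above(a,b), above(a,f), above(f,f), at(b), at(f), inpos(a), inpos(b), inpos(f)}
3. drop(f)  →  {above(a,a), above(a,b), above(a,f), at(b), at(f), holds(f), inpos(a), inpos(b), inpos(f)}

swap(a,b); swap(a,f); drop(f)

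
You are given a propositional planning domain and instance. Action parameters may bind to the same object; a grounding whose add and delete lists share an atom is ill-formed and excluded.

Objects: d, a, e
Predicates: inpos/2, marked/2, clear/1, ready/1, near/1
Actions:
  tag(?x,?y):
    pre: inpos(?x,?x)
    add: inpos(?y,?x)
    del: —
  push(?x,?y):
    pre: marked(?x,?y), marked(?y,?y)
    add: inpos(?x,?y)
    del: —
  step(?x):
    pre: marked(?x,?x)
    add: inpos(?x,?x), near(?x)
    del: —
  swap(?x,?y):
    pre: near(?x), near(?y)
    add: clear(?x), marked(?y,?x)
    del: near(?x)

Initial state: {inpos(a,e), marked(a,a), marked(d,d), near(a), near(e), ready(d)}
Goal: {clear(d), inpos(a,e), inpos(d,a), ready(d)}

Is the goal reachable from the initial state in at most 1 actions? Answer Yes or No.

No

1. push(a,a)  →  {inpos(a,a), inpos(a,e), marked(a,a), marked(d,d), near(a), near(e), ready(d)}
2. tag(a,d)  →  {inpos(a,a), inpos(a,e), inpos(d,a), marked(a,a), marked(d,d), near(a), near(e), ready(d)}
3. step(d)  →  {inpos(a,a), inpos(a,e), inpos(d,a), inpos(d,d), marked(a,a), marked(d,d), near(a), near(d), near(e), ready(d)}
4. swap(d,d)  →  {clear(d), inpos(a,a), inpos(a,e), inpos(d,a), inpos(d,d), marked(a,a), marked(d,d), near(a), near(e), ready(d)}
optimal plan length = 4; 4 > 1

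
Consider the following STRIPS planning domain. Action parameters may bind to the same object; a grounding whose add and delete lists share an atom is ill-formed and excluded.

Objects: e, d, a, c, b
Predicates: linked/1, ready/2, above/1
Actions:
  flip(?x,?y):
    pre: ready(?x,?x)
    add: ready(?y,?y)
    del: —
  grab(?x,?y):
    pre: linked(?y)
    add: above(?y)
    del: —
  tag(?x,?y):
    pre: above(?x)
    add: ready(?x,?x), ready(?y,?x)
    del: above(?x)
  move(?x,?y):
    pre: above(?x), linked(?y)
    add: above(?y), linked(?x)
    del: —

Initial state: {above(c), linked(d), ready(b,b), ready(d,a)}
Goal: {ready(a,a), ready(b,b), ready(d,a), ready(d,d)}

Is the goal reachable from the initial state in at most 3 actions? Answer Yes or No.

Yes

1. flip(b,d)  →  {above(c), linked(d), ready(b,b), ready(d,a), ready(d,d)}
2. flip(d,a)  →  {above(c), linked(d), ready(a,a), ready(b,b), ready(d,a), ready(d,d)}
optimal plan length = 2; 2 ≤ 3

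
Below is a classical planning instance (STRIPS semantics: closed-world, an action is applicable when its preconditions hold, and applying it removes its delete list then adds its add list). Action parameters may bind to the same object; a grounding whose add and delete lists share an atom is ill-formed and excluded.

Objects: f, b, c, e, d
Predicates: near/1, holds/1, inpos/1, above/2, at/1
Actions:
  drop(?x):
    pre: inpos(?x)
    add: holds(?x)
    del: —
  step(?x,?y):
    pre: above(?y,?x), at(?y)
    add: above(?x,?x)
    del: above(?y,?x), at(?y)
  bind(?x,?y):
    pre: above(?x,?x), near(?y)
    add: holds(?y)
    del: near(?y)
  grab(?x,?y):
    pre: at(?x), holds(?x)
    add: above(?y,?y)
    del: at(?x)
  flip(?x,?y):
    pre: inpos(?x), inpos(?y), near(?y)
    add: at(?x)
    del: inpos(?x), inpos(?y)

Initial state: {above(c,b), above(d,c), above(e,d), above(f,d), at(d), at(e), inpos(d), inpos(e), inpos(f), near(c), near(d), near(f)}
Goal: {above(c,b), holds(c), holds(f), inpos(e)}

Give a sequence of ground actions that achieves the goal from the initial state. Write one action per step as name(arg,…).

1. drop(f)  →  {above(c,b), above(d,c), above(e,d), above(f,d), at(d), at(e), holds(f), inpos(d), inpos(e), inpos(f), near(c), near(d), near(f)}
2. step(c,d)  →  {above(c,b), above(c,c), above(e,d), above(f,d), at(e), holds(f), inpos(d), inpos(e), inpos(f), near(c), near(d), near(f)}
3. bind(c,c)  →  {above(c,b), above(c,c), above(e,d), above(f,d), at(e), holds(c), holds(f), inpos(d), inpos(e), inpos(f), near(d), near(f)}

drop(f); step(c,d); bind(c,c)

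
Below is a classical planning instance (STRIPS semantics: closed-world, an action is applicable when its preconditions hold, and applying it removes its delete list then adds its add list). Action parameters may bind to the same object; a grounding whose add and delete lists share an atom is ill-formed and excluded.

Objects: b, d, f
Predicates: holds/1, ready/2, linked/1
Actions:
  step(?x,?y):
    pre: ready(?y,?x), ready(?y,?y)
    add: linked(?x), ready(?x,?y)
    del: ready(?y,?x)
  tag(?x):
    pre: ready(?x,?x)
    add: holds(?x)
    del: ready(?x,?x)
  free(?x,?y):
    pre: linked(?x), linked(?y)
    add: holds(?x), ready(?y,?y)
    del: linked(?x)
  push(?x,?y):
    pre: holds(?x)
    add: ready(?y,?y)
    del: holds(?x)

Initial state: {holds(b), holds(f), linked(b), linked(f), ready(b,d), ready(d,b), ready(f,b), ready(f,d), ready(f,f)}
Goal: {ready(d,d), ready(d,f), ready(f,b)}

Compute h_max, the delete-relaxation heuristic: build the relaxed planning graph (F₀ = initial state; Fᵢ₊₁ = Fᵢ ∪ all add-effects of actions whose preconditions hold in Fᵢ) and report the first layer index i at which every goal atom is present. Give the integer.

F0 = init (9 atoms)
F1 = F0 ∪ {linked(d), ready(b,b), ready(b,f), ready(d,d), ready(d,f)}  (14 atoms)
goal ⊆ F1  ⇒  h_max = 1

1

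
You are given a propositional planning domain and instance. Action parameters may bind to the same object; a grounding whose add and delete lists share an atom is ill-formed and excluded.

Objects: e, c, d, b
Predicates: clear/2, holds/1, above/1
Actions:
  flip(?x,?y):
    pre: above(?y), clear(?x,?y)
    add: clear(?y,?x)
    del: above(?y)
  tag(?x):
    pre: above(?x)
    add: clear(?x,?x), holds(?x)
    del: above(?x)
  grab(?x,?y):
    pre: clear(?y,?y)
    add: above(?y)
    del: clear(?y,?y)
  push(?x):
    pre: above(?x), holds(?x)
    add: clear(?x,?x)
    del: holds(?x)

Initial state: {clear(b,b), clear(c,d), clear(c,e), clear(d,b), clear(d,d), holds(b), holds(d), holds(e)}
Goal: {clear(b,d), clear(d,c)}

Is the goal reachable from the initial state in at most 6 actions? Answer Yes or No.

Yes

1. grab(e,d)  →  {above(d), clear(b,b), clear(c,d), clear(c,e), clear(d,b), holds(b), holds(d), holds(e)}
2. flip(c,d)  →  {clear(b,b), clear(c,d), clear(c,e), clear(d,b), clear(d,c), holds(b), holds(d), holds(e)}
3. grab(e,b)  →  {above(b), clear(c,d), clear(c,e), clear(d,b), clear(d,c), holds(b), holds(d), holds(e)}
4. flip(d,b)  →  {clear(b,d), clear(c,d), clear(c,e), clear(d,b), clear(d,c), holds(b), holds(d), holds(e)}
optimal plan length = 4; 4 ≤ 6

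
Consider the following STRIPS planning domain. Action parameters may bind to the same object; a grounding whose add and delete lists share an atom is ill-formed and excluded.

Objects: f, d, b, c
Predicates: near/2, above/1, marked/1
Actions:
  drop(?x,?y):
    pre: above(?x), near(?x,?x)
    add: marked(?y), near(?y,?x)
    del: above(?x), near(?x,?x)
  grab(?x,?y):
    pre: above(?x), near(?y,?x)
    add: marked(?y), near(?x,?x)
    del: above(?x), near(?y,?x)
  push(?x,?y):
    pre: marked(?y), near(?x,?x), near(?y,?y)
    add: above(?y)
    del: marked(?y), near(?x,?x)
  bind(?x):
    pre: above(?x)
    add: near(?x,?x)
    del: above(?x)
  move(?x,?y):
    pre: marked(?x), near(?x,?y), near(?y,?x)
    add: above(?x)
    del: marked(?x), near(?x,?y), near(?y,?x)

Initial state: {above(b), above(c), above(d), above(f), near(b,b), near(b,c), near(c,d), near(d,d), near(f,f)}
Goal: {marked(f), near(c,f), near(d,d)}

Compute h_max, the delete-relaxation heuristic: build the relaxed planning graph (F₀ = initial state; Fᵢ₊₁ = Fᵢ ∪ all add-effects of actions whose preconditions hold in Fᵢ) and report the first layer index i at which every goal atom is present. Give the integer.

F0 = init (9 atoms)
F1 = F0 ∪ {marked(b), marked(c), marked(d), marked(f), near(b,d), near(b,f), near(c,b), near(c,c), near(c,f), near(d,b), near(d,f), near(f,b), near(f,d)}  (22 atoms)
goal ⊆ F1  ⇒  h_max = 1

1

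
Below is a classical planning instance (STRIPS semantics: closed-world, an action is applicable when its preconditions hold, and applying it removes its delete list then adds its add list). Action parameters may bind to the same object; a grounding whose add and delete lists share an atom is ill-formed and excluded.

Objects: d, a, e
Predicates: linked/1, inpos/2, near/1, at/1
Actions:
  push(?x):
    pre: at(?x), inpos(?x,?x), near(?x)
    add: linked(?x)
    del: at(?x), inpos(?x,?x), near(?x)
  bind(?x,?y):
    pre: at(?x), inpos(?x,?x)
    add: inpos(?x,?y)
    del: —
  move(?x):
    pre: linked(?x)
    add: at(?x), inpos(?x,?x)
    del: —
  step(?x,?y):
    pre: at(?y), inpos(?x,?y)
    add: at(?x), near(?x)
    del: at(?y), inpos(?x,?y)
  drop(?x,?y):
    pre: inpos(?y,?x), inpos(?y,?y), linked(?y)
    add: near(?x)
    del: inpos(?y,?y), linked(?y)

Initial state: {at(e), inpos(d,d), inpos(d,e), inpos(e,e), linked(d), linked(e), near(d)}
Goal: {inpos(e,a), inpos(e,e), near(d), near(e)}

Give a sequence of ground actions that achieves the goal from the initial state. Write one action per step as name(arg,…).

1. bind(e,a)  →  {at(e), inpos(d,d), inpos(d,e), inpos(e,a), inpos(e,e), linked(d), linked(e), near(d)}
2. drop(e,d)  →  {at(e), inpos(d,e), inpos(e,a), inpos(e,e), linked(e), near(d), near(e)}

bind(e,a); drop(e,d)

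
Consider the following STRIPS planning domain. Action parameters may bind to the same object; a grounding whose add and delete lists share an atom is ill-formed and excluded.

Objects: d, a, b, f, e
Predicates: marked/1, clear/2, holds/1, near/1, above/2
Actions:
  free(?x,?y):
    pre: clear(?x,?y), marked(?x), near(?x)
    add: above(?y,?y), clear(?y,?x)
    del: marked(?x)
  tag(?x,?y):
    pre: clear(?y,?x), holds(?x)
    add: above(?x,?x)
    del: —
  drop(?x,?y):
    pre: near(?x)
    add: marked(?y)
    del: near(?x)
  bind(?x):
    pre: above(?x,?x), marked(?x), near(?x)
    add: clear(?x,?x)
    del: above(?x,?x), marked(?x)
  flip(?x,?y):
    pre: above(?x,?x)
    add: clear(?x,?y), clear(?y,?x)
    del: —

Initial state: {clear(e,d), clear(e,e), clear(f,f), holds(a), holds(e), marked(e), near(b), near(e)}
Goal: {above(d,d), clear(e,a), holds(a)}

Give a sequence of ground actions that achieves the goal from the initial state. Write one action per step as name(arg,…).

free(e,d); tag(e,d); flip(e,a)

1. free(e,d)  →  {above(d,d), clear(d,e), clear(e,d), clear(e,e), clear(f,f), holds(a), holds(e), near(b), near(e)}
2. tag(e,d)  →  {above(d,d), above(e,e), clear(d,e), clear(e,d), clear(e,e), clear(f,f), holds(a), holds(e), near(b), near(e)}
3. flip(e,a)  →  {above(d,d), above(e,e), clear(a,e), clear(d,e), clear(e,a), clear(e,d), clear(e,e), clear(f,f), holds(a), holds(e), near(b), near(e)}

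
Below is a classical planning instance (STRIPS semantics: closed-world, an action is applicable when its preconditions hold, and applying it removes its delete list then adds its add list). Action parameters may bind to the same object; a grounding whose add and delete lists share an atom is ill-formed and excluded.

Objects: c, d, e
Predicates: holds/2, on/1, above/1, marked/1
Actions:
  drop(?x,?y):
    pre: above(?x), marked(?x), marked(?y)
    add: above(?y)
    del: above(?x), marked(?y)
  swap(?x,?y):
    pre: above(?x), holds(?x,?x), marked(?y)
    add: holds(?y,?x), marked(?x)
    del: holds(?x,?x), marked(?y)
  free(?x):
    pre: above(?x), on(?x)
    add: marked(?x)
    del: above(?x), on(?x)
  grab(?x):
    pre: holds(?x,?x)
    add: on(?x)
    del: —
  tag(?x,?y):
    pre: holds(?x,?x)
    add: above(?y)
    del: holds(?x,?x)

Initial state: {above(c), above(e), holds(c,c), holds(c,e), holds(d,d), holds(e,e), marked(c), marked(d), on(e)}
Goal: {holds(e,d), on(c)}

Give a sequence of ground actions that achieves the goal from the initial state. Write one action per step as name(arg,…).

drop(c,d); swap(e,c); swap(d,e); grab(c)

1. drop(c,d)  →  {above(d), above(e), holds(c,c), holds(c,e), holds(d,d), holds(e,e), marked(c), on(e)}
2. swap(e,c)  →  {above(d), above(e), holds(c,c), holds(c,e), holds(d,d), marked(e), on(e)}
3. swap(d,e)  →  {above(d), above(e), holds(c,c), holds(c,e), holds(e,d), marked(d), on(e)}
4. grab(c)  →  {above(d), above(e), holds(c,c), holds(c,e), holds(e,d), marked(d), on(c), on(e)}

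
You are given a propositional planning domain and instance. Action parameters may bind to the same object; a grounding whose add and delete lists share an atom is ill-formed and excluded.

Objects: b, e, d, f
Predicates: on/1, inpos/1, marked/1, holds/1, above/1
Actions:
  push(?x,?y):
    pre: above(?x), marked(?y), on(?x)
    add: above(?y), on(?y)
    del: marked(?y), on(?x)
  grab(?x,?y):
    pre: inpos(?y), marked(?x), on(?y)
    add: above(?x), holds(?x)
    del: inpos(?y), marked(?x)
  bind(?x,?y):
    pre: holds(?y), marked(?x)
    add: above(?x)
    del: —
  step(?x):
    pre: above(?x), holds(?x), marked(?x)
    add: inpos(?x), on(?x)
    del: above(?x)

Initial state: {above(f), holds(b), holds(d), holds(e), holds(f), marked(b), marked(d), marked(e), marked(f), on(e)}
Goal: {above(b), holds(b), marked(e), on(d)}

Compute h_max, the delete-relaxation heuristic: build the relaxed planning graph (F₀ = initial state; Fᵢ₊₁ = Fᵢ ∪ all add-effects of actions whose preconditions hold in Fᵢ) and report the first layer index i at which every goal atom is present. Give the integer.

F0 = init (10 atoms)
F1 = F0 ∪ {above(b), above(d), above(e), inpos(f), on(f)}  (15 atoms)
F2 = F1 ∪ {inpos(b), inpos(d), inpos(e), on(b), on(d)}  (20 atoms)
goal ⊆ F2  ⇒  h_max = 2

2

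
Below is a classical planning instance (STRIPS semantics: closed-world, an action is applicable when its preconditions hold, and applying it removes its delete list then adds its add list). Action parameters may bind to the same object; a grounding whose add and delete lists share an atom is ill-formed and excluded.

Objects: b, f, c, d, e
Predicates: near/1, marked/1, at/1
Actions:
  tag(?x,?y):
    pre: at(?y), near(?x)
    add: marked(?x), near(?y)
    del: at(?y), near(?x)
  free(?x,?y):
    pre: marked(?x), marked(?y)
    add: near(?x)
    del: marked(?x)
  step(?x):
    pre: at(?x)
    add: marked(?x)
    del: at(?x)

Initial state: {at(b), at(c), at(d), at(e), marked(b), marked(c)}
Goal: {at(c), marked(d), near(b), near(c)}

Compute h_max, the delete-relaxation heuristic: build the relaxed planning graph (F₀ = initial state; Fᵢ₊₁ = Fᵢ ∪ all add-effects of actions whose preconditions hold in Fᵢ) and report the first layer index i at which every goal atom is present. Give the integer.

1

F0 = init (6 atoms)
F1 = F0 ∪ {marked(d), marked(e), near(b), near(c)}  (10 atoms)
goal ⊆ F1  ⇒  h_max = 1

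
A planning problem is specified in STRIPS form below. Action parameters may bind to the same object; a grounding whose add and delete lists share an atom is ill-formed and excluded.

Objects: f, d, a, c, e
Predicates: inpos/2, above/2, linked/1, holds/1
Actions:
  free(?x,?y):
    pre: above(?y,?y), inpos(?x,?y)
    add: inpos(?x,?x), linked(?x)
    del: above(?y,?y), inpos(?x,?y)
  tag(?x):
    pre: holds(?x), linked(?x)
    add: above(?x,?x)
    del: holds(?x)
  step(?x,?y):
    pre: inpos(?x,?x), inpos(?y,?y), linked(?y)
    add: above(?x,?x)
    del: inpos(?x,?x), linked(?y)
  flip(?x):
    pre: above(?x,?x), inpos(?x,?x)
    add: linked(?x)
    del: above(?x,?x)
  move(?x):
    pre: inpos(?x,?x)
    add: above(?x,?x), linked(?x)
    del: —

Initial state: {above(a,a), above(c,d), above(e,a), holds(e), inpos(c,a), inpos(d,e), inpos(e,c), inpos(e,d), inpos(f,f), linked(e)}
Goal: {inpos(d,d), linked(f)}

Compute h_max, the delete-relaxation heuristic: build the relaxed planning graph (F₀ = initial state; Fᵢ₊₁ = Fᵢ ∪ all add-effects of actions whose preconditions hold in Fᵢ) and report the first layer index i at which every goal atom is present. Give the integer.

2

F0 = init (10 atoms)
F1 = F0 ∪ {above(e,e), above(f,f), inpos(c,c), linked(c), linked(f)}  (15 atoms)
F2 = F1 ∪ {above(c,c), inpos(d,d), linked(d)}  (18 atoms)
goal ⊆ F2  ⇒  h_max = 2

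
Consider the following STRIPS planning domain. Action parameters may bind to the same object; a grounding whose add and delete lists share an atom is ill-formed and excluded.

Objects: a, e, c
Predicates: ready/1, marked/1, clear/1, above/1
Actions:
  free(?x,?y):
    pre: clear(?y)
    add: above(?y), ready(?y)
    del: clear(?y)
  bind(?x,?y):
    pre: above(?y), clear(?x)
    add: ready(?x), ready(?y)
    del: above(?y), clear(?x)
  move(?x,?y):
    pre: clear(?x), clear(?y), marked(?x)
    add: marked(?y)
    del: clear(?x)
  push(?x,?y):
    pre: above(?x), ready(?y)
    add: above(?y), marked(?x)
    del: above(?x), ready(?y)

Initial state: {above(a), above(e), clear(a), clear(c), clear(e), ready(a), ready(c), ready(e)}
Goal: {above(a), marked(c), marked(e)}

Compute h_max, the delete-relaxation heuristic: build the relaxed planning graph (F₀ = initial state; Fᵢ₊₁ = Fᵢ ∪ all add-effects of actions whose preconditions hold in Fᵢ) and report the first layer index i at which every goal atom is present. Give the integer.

2

F0 = init (8 atoms)
F1 = F0 ∪ {above(c), marked(a), marked(e)}  (11 atoms)
F2 = F1 ∪ {marked(c)}  (12 atoms)
goal ⊆ F2  ⇒  h_max = 2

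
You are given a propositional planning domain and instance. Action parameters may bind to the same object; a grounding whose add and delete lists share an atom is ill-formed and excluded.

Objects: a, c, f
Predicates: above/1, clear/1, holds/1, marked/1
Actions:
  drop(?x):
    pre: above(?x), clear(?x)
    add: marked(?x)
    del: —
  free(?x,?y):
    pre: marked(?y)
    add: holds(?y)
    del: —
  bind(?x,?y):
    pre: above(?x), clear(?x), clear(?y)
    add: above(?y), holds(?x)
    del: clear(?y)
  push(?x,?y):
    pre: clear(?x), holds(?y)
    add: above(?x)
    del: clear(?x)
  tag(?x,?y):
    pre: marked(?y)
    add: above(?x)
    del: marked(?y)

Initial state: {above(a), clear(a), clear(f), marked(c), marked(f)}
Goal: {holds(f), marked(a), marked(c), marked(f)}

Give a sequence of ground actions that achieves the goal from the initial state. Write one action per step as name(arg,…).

drop(a); free(a,f)

1. drop(a)  →  {above(a), clear(a), clear(f), marked(a), marked(c), marked(f)}
2. free(a,f)  →  {above(a), clear(a), clear(f), holds(f), marked(a), marked(c), marked(f)}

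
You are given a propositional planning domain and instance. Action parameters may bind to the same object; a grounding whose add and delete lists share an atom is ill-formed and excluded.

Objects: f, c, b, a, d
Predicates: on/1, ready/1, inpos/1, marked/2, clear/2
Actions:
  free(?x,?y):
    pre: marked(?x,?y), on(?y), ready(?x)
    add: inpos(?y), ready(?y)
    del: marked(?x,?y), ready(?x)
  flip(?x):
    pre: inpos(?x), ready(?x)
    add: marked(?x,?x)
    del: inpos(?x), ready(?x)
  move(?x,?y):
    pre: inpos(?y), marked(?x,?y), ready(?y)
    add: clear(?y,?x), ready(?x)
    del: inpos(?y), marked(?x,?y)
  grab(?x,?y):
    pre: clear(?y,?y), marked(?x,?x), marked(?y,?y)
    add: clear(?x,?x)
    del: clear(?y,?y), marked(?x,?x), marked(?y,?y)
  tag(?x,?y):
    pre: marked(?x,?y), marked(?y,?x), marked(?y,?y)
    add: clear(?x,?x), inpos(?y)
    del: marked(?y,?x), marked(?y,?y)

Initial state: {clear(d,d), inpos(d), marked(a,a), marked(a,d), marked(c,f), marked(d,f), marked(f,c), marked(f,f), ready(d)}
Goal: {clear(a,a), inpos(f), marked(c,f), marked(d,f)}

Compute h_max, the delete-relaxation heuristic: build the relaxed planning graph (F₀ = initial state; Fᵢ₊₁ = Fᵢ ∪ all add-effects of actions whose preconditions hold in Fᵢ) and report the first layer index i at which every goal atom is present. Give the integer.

1

F0 = init (9 atoms)
F1 = F0 ∪ {clear(a,a), clear(c,c), clear(d,a), clear(f,f), inpos(a), inpos(f), marked(d,d), ready(a)}  (17 atoms)
goal ⊆ F1  ⇒  h_max = 1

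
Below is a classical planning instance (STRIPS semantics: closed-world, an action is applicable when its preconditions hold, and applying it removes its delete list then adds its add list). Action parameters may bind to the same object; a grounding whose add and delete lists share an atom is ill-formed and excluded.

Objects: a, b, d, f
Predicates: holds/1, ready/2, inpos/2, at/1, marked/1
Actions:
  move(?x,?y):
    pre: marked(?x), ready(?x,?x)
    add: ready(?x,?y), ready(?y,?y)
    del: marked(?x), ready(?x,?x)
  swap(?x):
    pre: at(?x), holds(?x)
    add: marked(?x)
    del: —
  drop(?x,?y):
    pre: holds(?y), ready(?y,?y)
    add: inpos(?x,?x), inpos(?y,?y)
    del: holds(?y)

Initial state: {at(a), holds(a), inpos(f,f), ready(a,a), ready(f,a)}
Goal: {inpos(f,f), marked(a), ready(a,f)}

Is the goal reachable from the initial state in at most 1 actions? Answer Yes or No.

No

1. swap(a)  →  {at(a), holds(a), inpos(f,f), marked(a), ready(a,a), ready(f,a)}
2. move(a,f)  →  {at(a), holds(a), inpos(f,f), ready(a,f), ready(f,a), ready(f,f)}
3. swap(a)  →  {at(a), holds(a), inpos(f,f), marked(a), ready(a,f), ready(f,a), ready(f,f)}
optimal plan length = 3; 3 > 1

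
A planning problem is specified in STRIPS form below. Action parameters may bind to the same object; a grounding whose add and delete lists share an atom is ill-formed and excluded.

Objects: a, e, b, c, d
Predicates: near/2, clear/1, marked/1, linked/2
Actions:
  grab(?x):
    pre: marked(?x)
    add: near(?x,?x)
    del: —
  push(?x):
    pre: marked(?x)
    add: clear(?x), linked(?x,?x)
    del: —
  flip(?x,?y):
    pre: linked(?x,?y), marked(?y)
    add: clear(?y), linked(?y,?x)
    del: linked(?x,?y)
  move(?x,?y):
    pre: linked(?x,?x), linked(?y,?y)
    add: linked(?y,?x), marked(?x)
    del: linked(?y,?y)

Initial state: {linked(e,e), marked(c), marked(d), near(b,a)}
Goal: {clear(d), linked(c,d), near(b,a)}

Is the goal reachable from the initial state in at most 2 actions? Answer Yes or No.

No

1. push(c)  →  {clear(c), linked(c,c), linked(e,e), marked(c), marked(d), near(b,a)}
2. push(d)  →  {clear(c), clear(d), linked(c,c), linked(d,d), linked(e,e), marked(c), marked(d), near(b,a)}
3. move(d,c)  →  {clear(c), clear(d), linked(c,d), linked(d,d), linked(e,e), marked(c), marked(d), near(b,a)}
optimal plan length = 3; 3 > 2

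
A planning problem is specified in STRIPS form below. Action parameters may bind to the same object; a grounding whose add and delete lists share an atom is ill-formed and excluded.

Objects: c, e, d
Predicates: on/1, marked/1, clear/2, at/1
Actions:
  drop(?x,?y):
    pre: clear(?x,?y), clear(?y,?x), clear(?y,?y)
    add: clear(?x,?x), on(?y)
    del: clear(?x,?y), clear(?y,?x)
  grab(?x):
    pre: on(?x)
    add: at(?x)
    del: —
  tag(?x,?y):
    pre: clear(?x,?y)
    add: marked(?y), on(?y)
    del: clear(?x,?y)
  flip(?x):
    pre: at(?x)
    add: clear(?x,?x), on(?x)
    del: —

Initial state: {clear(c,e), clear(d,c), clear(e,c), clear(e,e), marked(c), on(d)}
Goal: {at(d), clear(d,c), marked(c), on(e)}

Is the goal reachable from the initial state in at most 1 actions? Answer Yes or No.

No

1. drop(c,e)  →  {clear(c,c), clear(d,c), clear(e,e), marked(c), on(d), on(e)}
2. grab(d)  →  {at(d), clear(c,c), clear(d,c), clear(e,e), marked(c), on(d), on(e)}
optimal plan length = 2; 2 > 1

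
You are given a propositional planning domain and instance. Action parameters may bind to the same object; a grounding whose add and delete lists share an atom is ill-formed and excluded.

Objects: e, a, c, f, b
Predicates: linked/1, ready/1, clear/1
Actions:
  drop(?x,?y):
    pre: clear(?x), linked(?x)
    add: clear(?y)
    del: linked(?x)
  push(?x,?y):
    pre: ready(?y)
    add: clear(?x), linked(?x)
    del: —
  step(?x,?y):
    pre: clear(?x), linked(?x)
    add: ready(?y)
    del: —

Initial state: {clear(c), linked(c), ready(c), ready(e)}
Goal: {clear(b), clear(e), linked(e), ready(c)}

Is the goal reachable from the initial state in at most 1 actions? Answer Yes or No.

1. drop(c,b)  →  {clear(b), clear(c), ready(c), ready(e)}
2. push(e,e)  →  {clear(b), clear(c), clear(e), linked(e), ready(c), ready(e)}
optimal plan length = 2; 2 > 1

No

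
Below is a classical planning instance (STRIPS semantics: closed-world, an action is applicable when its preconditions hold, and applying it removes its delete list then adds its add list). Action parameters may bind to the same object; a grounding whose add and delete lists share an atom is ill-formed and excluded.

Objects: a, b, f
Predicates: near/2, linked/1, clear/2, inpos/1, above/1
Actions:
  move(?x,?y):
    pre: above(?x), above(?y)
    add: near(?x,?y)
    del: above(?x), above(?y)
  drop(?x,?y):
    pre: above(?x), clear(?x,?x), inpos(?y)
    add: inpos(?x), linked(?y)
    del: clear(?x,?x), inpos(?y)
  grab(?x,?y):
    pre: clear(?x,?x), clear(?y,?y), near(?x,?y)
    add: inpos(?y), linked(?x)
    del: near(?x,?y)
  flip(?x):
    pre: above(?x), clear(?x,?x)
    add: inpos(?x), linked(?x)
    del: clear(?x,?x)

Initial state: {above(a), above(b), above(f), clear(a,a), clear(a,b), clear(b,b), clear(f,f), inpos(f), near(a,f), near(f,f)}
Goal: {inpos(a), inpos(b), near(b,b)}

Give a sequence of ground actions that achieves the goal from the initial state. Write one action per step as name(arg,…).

drop(a,f); flip(b); move(b,b)

1. drop(a,f)  →  {above(a), above(b), above(f), clear(a,b), clear(b,b), clear(f,f), inpos(a), linked(f), near(a,f), near(f,f)}
2. flip(b)  →  {above(a), above(b), above(f), clear(a,b), clear(f,f), inpos(a), inpos(b), linked(b), linked(f), near(a,f), near(f,f)}
3. move(b,b)  →  {above(a), above(f), clear(a,b), clear(f,f), inpos(a), inpos(b), linked(b), linked(f), near(a,f), near(b,b), near(f,f)}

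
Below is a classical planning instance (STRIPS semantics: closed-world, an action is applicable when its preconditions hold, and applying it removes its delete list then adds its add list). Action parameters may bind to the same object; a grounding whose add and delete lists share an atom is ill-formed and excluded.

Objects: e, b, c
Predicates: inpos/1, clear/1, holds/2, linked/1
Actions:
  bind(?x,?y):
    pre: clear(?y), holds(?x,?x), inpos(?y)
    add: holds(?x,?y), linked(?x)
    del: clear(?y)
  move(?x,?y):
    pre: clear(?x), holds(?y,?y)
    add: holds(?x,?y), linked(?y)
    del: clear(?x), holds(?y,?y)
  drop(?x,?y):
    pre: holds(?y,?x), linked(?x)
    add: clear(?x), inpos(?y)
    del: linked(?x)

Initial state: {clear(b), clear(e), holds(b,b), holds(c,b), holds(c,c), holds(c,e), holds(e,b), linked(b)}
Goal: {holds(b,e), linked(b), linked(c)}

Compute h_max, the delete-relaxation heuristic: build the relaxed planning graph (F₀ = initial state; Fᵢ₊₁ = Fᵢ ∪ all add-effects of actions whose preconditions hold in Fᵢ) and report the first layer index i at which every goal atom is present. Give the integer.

2

F0 = init (8 atoms)
F1 = F0 ∪ {holds(b,c), holds(e,c), inpos(b), inpos(c), inpos(e), linked(c)}  (14 atoms)
F2 = F1 ∪ {clear(c), holds(b,e)}  (16 atoms)
goal ⊆ F2  ⇒  h_max = 2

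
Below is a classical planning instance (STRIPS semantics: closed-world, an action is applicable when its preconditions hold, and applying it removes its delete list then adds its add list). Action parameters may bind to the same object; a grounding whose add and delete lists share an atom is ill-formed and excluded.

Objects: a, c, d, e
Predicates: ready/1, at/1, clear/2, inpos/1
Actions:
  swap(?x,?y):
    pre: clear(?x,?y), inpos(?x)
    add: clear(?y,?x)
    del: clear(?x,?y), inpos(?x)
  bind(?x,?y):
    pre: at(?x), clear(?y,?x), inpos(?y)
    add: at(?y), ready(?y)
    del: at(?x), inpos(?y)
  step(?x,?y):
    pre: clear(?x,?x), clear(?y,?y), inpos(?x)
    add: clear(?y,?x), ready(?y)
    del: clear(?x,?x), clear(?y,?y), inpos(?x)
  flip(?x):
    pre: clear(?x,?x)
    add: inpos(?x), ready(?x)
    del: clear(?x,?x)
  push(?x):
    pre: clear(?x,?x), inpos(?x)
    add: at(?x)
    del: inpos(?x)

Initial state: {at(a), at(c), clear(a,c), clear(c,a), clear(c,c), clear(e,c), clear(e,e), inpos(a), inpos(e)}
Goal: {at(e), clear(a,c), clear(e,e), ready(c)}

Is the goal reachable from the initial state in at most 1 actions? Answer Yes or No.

No

1. bind(c,e)  →  {at(a), at(e), clear(a,c), clear(c,a), clear(c,c), clear(e,c), clear(e,e), inpos(a), ready(e)}
2. flip(c)  →  {at(a), at(e), clear(a,c), clear(c,a), clear(e,c), clear(e,e), inpos(a), inpos(c), ready(c), ready(e)}
optimal plan length = 2; 2 > 1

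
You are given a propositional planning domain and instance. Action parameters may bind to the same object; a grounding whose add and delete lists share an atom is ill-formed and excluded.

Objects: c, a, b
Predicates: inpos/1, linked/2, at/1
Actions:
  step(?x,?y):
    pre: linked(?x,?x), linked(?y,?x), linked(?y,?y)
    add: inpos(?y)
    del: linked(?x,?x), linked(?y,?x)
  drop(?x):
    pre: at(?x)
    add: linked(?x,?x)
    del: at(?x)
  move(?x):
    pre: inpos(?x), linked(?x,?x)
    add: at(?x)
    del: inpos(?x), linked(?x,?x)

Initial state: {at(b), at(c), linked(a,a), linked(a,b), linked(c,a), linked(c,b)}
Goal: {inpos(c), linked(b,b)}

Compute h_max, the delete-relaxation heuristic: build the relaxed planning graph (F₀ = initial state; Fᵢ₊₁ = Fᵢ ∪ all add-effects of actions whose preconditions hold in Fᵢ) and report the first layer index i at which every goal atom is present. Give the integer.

F0 = init (6 atoms)
F1 = F0 ∪ {inpos(a), linked(b,b), linked(c,c)}  (9 atoms)
F2 = F1 ∪ {at(a), inpos(b), inpos(c)}  (12 atoms)
goal ⊆ F2  ⇒  h_max = 2

2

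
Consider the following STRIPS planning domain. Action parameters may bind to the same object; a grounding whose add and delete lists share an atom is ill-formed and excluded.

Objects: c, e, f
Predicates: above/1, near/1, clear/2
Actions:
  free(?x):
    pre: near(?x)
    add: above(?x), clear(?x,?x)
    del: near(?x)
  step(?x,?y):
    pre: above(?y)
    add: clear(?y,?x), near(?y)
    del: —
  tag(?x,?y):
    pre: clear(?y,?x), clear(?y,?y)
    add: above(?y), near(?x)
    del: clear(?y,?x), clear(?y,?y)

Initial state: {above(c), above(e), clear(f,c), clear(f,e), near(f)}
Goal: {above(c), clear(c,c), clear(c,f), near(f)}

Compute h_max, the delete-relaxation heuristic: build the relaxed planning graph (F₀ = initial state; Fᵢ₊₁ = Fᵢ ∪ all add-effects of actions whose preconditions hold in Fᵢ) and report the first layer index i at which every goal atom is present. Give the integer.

F0 = init (5 atoms)
F1 = F0 ∪ {above(f), clear(c,c), clear(c,e), clear(c,f), clear(e,c), clear(e,e), clear(e,f), clear(f,f), near(c), near(e)}  (15 atoms)
goal ⊆ F1  ⇒  h_max = 1

1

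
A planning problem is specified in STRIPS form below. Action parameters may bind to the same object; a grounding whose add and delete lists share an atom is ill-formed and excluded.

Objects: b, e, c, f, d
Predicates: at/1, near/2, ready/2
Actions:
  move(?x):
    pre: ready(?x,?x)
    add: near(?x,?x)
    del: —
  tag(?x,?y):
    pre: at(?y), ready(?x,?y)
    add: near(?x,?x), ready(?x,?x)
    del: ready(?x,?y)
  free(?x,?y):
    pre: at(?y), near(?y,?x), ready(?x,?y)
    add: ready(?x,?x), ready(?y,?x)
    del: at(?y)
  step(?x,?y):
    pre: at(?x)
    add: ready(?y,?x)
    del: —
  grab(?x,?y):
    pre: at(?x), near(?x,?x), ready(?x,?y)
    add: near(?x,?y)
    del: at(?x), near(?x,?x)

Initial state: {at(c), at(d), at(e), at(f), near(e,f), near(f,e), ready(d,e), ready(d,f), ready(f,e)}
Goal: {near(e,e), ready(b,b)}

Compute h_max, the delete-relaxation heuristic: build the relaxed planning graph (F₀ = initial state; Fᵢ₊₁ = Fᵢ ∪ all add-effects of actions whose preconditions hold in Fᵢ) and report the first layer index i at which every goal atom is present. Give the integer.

F0 = init (9 atoms)
F1 = F0 ∪ {near(d,d), near(f,f), ready(b,c), ready(b,d), ready(b,e), ready(b,f), ready(c,c), ready(c,d), ready(c,e), ready(c,f), ready(d,c), ready(d,d), ready(e,c), ready(e,d), ready(e,e), ready(e,f), ready(f,c), ready(f,d), ready(f,f)}  (28 atoms)
F2 = F1 ∪ {near(b,b), near(c,c), near(d,c), near(d,e), near(d,f), near(e,e), near(f,c), near(f,d), ready(b,b)}  (37 atoms)
goal ⊆ F2  ⇒  h_max = 2

2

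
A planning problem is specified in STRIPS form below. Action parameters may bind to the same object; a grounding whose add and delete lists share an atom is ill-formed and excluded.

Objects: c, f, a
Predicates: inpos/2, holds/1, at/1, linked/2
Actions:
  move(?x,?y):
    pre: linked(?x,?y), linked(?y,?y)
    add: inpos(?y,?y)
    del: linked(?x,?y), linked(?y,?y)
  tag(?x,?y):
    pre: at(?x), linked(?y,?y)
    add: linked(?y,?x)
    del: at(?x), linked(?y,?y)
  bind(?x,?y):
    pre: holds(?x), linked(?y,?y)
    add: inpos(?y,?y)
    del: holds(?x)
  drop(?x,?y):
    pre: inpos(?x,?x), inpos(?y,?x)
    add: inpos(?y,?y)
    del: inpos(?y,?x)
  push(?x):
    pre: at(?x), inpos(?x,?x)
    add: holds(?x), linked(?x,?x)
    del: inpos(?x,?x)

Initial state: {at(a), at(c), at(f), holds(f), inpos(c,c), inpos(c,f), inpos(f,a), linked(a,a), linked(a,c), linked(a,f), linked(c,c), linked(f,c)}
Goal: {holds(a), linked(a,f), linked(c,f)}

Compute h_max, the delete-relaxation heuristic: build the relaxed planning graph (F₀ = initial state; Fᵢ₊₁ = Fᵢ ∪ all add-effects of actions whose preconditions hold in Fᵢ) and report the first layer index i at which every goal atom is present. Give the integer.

F0 = init (12 atoms)
F1 = F0 ∪ {holds(c), inpos(a,a), linked(c,a), linked(c,f)}  (16 atoms)
F2 = F1 ∪ {holds(a), inpos(f,f)}  (18 atoms)
goal ⊆ F2  ⇒  h_max = 2

2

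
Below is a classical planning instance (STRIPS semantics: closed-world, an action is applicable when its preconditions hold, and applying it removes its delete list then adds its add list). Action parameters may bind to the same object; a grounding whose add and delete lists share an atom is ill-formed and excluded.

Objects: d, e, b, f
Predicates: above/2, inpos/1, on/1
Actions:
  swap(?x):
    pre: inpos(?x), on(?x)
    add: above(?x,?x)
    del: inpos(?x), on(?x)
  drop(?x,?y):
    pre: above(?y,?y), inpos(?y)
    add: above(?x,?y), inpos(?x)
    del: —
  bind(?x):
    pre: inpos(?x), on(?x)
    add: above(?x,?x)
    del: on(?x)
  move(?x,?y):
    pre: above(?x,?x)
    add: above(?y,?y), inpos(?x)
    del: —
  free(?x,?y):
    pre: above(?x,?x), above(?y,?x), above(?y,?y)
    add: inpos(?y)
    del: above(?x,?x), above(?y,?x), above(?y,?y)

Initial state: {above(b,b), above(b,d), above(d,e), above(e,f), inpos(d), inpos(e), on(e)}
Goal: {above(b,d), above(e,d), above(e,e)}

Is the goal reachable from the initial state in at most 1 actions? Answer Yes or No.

No

1. swap(e)  →  {above(b,b), above(b,d), above(d,e), above(e,e), above(e,f), inpos(d)}
2. move(e,d)  →  {above(b,b), above(b,d), above(d,d), above(d,e), above(e,e), above(e,f), inpos(d), inpos(e)}
3. drop(e,d)  →  {above(b,b), above(b,d), above(d,d), above(d,e), above(e,d), above(e,e), above(e,f), inpos(d), inpos(e)}
optimal plan length = 3; 3 > 1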